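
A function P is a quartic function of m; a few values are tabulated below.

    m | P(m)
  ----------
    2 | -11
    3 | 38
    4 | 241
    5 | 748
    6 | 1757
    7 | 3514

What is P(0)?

Write P(m) = am^4 + bm³ + cm² + dm + e; the 6 given values yield a linear system in the 5 coefficients.
Solving, P(m) = 2m^4 - 3m³ - 6m² + 6m - 7.
The constant term is P(0) = -7.

-7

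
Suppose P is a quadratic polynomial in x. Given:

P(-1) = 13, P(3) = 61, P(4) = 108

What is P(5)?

Write P(x) = ax² + bx + c; the 3 given values yield a linear system in the 3 coefficients.
Solving, P(x) = 7x² - 2x + 4.
Then P(5) = 169.

169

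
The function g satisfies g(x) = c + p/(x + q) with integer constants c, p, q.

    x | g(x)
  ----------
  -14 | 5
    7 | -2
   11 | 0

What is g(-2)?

13

(g(x) − c)(x + q) = p for each data point; the three points give a linear system in c and q, then p follows.
Solving: c = 3, q = -1, p = -30, so g(x) = 3 − 30/(x − 1).
Then g(-2) = 3 − 30/(-3) = 13.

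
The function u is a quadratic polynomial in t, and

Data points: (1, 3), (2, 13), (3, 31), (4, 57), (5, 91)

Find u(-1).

7

First differences: 10, 18, 26, 34. Second differences: 8, 8, 8.
Level-2 differences are constant, so u has degree 2.
Fitting a degree-2 polynomial gives u(t) = 4t² - 2t + 1.
Then u(-1) = 7.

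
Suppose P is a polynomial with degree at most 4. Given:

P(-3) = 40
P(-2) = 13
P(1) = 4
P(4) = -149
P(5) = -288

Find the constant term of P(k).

7

Write P(k) = ak^4 + bk³ + ck² + dk + e; the 5 given values yield a linear system in the 5 coefficients.
Solving, the leading coefficient vanishes, and P(k) = -2k³ - 2k² + k + 7.
The constant term is P(0) = 7.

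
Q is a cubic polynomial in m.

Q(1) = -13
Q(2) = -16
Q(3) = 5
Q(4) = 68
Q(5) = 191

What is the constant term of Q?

First differences: -3, 21, 63, 123. Second differences: 24, 42, 60. Third differences: 18, 18.
Level-3 differences are constant, so Q has degree 3.
Fitting a degree-3 polynomial gives Q(m) = 3m³ - 6m² - 6m - 4.
The constant term is Q(0) = -4.

-4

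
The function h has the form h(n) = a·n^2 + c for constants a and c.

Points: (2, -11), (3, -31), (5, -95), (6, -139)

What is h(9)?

-319

From h(2) = -11 and h(3) = -31: 4a + c = -11 and 9a + c = -31.
Subtracting: 5a = -20, so a = -4; then c = -11 − (-4)·4 = 5.
So h(n) = -4n² + 5, and h(9) = -319.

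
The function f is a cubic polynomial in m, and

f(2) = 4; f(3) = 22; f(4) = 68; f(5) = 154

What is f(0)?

Write f(m) = am³ + bm² + cm + d; the 4 given values yield a linear system in the 4 coefficients.
Solving, f(m) = 2m³ - 4m² + 4.
The constant term is f(0) = 4.

4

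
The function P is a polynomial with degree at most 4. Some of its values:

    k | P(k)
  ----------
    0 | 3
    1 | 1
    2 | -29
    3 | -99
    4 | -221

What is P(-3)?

-39

First differences: -2, -30, -70, -122. Second differences: -28, -40, -52. Third differences: -12, -12.
Level-3 differences are constant, so P has degree 3.
Fitting a degree-3 polynomial gives P(k) = -2k³ - 8k² + 8k + 3.
Then P(-3) = -39.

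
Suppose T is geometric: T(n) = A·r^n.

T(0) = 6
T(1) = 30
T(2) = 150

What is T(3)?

750

Consecutive ratio: 30/6 = 5, and 150/30 = 5, so r = 5.
Then A·5^0 = 6 gives A = 6, and T(n) = 6·5^n.
T(3) = 6·5^3 = 750.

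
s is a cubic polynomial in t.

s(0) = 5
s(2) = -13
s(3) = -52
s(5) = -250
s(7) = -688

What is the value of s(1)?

2

Write s(t) = at³ + bt² + ct + d; the 5 given values yield a linear system in the 4 coefficients.
Solving, s(t) = -2t³ - t + 5.
Then s(1) = 2.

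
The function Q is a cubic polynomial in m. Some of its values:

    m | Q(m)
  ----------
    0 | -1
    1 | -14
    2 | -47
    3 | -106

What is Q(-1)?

-2

Write Q(m) = am³ + bm² + cm + d; the 4 given values yield a linear system in the 4 coefficients.
Solving, Q(m) = -m³ - 7m² - 5m - 1.
Then Q(-1) = -2.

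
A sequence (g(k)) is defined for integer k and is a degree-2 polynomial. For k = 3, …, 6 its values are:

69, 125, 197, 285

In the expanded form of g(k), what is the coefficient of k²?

8

Write g(k) = ak² + bk + c; the 4 given values yield a linear system in the 3 coefficients.
Solving, g(k) = 8k² - 3.
The coefficient of k² is 8.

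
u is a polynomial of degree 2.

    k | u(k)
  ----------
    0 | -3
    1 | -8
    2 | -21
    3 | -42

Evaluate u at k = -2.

-17

First differences: -5, -13, -21. Second differences: -8, -8.
Level-2 differences are constant, so u has degree 2.
Fitting a degree-2 polynomial gives u(k) = -4k² - k - 3.
Then u(-2) = -17.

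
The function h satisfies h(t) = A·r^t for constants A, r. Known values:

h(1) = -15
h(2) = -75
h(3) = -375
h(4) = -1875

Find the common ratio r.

Consecutive ratio: -75/(-15) = 5, and -375/(-75) = 5, so r = 5.
Then A·5^1 = -15 gives A = -3, and h(t) = -3·5^t.

5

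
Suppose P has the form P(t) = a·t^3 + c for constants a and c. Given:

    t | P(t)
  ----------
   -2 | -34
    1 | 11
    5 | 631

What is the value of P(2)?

From P(-2) = -34 and P(1) = 11: -8a + c = -34 and 1a + c = 11.
Subtracting: 9a = 45, so a = 5; then c = -34 − 5·(-8) = 6.
So P(t) = 5t³ + 6, and P(2) = 46.

46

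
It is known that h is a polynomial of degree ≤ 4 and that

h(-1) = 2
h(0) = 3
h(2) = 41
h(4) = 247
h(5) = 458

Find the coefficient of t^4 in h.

Write h(t) = at^4 + bt³ + ct² + dt + e; the 5 given values yield a linear system in the 5 coefficients.
Solving, the leading coefficient vanishes, and h(t) = 3t³ + 3t² + t + 3.
The coefficient of t^4 is 0.

0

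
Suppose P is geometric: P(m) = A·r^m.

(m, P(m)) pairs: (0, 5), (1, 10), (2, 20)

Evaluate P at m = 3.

40

Consecutive ratio: 10/5 = 2, and 20/10 = 2, so r = 2.
Then A·2^0 = 5 gives A = 5, and P(m) = 5·2^m.
P(3) = 5·2^3 = 40.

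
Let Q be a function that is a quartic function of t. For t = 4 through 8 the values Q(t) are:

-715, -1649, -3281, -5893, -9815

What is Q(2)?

Write Q(t) = at^4 + bt³ + ct² + dt + e; the 5 given values yield a linear system in the 5 coefficients.
Solving, Q(t) = -2t^4 - 3t³ - 2t² + 5t + 1.
Then Q(2) = -53.

-53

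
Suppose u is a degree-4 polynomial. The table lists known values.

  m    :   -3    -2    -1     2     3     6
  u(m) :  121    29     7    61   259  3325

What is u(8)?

9889

Write u(m) = am^4 + bm³ + cm² + dm + e; the 6 given values yield a linear system in the 5 coefficients.
Solving, u(m) = 2m^4 + 3m³ + 3m² - 4m + 1.
Then u(8) = 9889.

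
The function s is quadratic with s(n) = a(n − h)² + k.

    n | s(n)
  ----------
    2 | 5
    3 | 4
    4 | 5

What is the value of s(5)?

8

First differences -1, 1; second difference 2 = 2a, so a = 1.
Expanding, the n-coefficient is −2ah = -2h; matching it to the data gives h = 3, and then k = 4.
So s(n) = 1(n − 3)² + 4.
s(5) = 1·2² + 4 = 8.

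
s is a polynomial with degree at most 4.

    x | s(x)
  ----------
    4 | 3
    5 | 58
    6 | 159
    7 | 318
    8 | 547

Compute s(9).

First differences: 55, 101, 159, 229. Second differences: 46, 58, 70. Third differences: 12, 12.
Level-3 differences are constant, so s has degree 3.
Extending the table by one column gives the next first difference 311, so s(9) = 547 + 311 = 858.

858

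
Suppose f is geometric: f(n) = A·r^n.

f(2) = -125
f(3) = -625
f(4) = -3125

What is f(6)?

-78125

Consecutive ratio: -625/(-125) = 5, and -3125/(-625) = 5, so r = 5.
Then A·5^2 = -125 gives A = -5, and f(n) = -5·5^n.
f(6) = -5·5^6 = -78125.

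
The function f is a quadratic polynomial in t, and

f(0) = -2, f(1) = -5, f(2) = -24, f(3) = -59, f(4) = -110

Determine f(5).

-177

First differences: -3, -19, -35, -51. Second differences: -16, -16, -16.
Level-2 differences are constant, so f has degree 2.
Fitting a degree-2 polynomial gives f(t) = -8t² + 5t - 2.
Then f(5) = -177.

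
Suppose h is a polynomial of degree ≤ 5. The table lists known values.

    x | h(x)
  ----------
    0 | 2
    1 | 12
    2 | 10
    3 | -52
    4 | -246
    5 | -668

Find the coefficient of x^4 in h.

-1

First differences: 10, -2, -62, -194, -422. Second differences: -12, -60, -132, -228. Third differences: -48, -72, -96. Fourth differences: -24, -24.
Level-4 differences are constant, so h has degree 4.
Fitting a degree-4 polynomial gives h(x) = -x^4 - 2x³ + 7x² + 6x + 2.
The coefficient of x^4 is -1.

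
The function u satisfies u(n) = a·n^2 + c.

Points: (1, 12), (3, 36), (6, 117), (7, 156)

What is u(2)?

21

From u(1) = 12 and u(3) = 36: 1a + c = 12 and 9a + c = 36.
Subtracting: 8a = 24, so a = 3; then c = 12 − 3·1 = 9.
So u(n) = 3n² + 9, and u(2) = 21.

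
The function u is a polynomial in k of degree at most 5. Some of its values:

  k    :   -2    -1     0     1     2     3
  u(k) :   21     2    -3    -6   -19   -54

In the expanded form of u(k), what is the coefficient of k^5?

First differences: -19, -5, -3, -13, -35. Second differences: 14, 2, -10, -22. Third differences: -12, -12, -12.
Level-3 differences are constant, so u has degree 3.
Fitting a degree-3 polynomial gives u(k) = -2k³ + k² - 2k - 3.
The coefficient of k^5 is 0.

0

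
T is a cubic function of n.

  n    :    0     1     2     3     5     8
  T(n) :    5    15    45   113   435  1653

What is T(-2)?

-27

Write T(n) = an³ + bn² + cn + d; the 6 given values yield a linear system in the 4 coefficients.
Solving, T(n) = 3n³ + n² + 6n + 5.
Then T(-2) = -27.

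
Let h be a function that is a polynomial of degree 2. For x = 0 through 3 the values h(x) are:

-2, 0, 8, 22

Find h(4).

42

First differences: 2, 8, 14. Second differences: 6, 6.
Level-2 differences are constant, so h has degree 2.
Extending the table by one column gives the next first difference 20, so h(4) = 22 + 20 = 42.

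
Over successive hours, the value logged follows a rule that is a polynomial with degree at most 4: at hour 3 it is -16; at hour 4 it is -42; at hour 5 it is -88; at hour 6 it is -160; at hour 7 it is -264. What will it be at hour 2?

-4

Write the value at x as g(x).
First differences: -26, -46, -72, -104. Second differences: -20, -26, -32. Third differences: -6, -6.
Level-3 differences are constant, so g has degree 3.
Fitting a degree-3 polynomial gives g(x) = -x³ + 2x² - 3x + 2.
Then g(2) = -4.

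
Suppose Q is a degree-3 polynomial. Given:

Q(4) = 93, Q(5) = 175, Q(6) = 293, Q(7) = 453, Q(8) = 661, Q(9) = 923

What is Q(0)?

5

First differences: 82, 118, 160, 208, 262. Second differences: 36, 42, 48, 54. Third differences: 6, 6, 6.
Level-3 differences are constant, so Q has degree 3.
Fitting a degree-3 polynomial gives Q(n) = n³ + 3n² - 6n + 5.
The constant term is Q(0) = 5.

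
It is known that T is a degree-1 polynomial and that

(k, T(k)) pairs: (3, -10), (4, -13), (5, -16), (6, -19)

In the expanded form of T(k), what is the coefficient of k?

First differences: -3, -3, -3.
Level-1 differences are constant, so T has degree 1.
Fitting a degree-1 polynomial gives T(k) = -3k - 1.
The coefficient of k is -3.

-3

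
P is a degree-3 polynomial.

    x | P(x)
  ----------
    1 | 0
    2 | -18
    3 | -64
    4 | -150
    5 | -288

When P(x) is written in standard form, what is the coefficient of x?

2

First differences: -18, -46, -86, -138. Second differences: -28, -40, -52. Third differences: -12, -12.
Level-3 differences are constant, so P has degree 3.
Fitting a degree-3 polynomial gives P(x) = -2x³ - 2x² + 2x + 2.
The coefficient of x is 2.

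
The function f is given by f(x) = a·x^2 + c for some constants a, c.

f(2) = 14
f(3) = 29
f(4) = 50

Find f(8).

From f(2) = 14 and f(3) = 29: 4a + c = 14 and 9a + c = 29.
Subtracting: 5a = 15, so a = 3; then c = 14 − 3·4 = 2.
So f(x) = 3x² + 2, and f(8) = 194.

194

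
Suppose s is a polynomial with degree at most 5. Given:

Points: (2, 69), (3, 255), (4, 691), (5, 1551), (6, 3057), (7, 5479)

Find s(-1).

First differences: 186, 436, 860, 1506, 2422. Second differences: 250, 424, 646, 916. Third differences: 174, 222, 270. Fourth differences: 48, 48.
Level-4 differences are constant, so s has degree 4.
Fitting a degree-4 polynomial gives s(n) = 2n^4 + n³ + 6n² + 7n - 9.
Then s(-1) = -9.

-9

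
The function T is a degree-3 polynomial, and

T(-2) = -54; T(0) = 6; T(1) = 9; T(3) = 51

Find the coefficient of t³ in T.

Write T(t) = at³ + bt² + ct + d; the 4 given values yield a linear system in the 4 coefficients.
Solving, T(t) = 3t³ - 6t² + 6t + 6.
The coefficient of t³ is 3.

3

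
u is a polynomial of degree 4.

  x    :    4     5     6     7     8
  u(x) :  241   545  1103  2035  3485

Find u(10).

Write u(x) = ax^4 + bx³ + cx² + dx + e; the 5 given values yield a linear system in the 5 coefficients.
Solving, u(x) = x^4 - 2x³ + 6x² + 3x + 5.
Then u(10) = 8635.

8635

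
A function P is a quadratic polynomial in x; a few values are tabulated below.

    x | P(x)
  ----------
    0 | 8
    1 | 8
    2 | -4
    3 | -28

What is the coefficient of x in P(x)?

First differences: 0, -12, -24. Second differences: -12, -12.
Level-2 differences are constant, so P has degree 2.
Fitting a degree-2 polynomial gives P(x) = -6x² + 6x + 8.
The coefficient of x is 6.

6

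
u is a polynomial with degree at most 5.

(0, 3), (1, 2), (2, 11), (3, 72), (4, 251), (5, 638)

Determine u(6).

1347

First differences: -1, 9, 61, 179, 387. Second differences: 10, 52, 118, 208. Third differences: 42, 66, 90. Fourth differences: 24, 24.
Level-4 differences are constant, so u has degree 4.
Fitting a degree-4 polynomial gives u(n) = n^4 + n³ - 5n² + 2n + 3.
Then u(6) = 1347.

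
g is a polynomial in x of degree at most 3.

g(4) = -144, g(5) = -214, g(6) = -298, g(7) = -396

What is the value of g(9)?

-634

First differences: -70, -84, -98. Second differences: -14, -14.
Level-2 differences are constant, so g has degree 2.
Fitting a degree-2 polynomial gives g(x) = -7x² - 7x - 4.
Then g(9) = -634.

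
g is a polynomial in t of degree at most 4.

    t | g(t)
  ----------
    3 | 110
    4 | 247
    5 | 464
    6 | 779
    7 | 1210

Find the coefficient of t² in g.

4

First differences: 137, 217, 315, 431. Second differences: 80, 98, 116. Third differences: 18, 18.
Level-3 differences are constant, so g has degree 3.
Fitting a degree-3 polynomial gives g(t) = 3t³ + 4t² - 2t - 1.
The coefficient of t² is 4.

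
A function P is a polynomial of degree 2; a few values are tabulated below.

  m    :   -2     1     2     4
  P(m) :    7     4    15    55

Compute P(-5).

64

Write P(m) = am² + bm + c; the 4 given values yield a linear system in the 3 coefficients.
Solving, P(m) = 3m² + 2m - 1.
Then P(-5) = 64.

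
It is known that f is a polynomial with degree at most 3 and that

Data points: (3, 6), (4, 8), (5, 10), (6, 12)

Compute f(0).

0

Write f(n) = an³ + bn² + cn + d; the 4 given values yield a linear system in the 4 coefficients.
Solving, the top 2 coefficients vanish, and f(n) = 2n.
Then f(0) = 0.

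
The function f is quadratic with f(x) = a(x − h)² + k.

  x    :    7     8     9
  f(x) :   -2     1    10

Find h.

7

First differences 3, 9; second difference 6 = 2a, so a = 3.
Expanding, the x-coefficient is −2ah = -6h; matching it to the data gives h = 7, and then k = -2.
So f(x) = 3(x − 7)² − 2.
Hence h = 7.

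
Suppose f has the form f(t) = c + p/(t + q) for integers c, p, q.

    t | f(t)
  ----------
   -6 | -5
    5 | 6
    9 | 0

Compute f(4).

15

(f(t) − c)(t + q) = p for each data point; the three points give a linear system in c and q, then p follows.
Solving: c = -3, q = -3, p = 18, so f(t) = -3 + 18/(t − 3).
Then f(4) = -3 + 18/1 = 15.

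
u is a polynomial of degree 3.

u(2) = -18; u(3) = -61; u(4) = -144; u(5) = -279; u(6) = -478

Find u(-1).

-9

First differences: -43, -83, -135, -199. Second differences: -40, -52, -64. Third differences: -12, -12.
Level-3 differences are constant, so u has degree 3.
Fitting a degree-3 polynomial gives u(t) = -2t³ - 2t² + 5t - 4.
Then u(-1) = -9.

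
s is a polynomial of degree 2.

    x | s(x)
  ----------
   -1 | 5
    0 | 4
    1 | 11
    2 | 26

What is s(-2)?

First differences: -1, 7, 15. Second differences: 8, 8.
Level-2 differences are constant, so s has degree 2.
Fitting a degree-2 polynomial gives s(x) = 4x² + 3x + 4.
Then s(-2) = 14.

14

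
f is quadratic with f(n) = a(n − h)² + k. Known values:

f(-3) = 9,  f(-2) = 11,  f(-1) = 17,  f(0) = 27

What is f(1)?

41

First differences 2, 6, 10; second difference 4 = 2a, so a = 2.
Expanding, the n-coefficient is −2ah = -4h; matching it to the data gives h = -3, and then k = 9.
So f(n) = 2(n + 3)² + 9.
f(1) = 2·4² + 9 = 41.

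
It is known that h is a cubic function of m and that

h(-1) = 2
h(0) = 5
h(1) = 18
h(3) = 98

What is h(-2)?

Write h(m) = am³ + bm² + cm + d; the 4 given values yield a linear system in the 4 coefficients.
Solving, h(m) = m³ + 5m² + 7m + 5.
Then h(-2) = 3.

3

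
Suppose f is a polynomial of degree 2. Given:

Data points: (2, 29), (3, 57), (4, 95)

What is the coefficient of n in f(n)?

3

Write f(n) = an² + bn + c; the 3 given values yield a linear system in the 3 coefficients.
Solving, f(n) = 5n² + 3n + 3.
The coefficient of n is 3.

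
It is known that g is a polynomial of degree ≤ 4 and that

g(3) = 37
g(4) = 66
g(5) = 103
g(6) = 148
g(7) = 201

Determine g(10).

First differences: 29, 37, 45, 53. Second differences: 8, 8, 8.
Level-2 differences are constant, so g has degree 2.
Fitting a degree-2 polynomial gives g(k) = 4k² + k - 2.
Then g(10) = 408.

408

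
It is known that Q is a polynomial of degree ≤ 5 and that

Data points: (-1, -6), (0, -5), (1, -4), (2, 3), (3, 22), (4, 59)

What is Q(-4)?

-69

First differences: 1, 1, 7, 19, 37. Second differences: 0, 6, 12, 18. Third differences: 6, 6, 6.
Level-3 differences are constant, so Q has degree 3.
Fitting a degree-3 polynomial gives Q(t) = t³ - 5.
Then Q(-4) = -69.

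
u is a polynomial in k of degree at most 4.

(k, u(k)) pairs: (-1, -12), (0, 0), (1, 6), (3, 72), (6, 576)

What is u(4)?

Write u(k) = ak^4 + bk³ + ck² + dk + e; the 5 given values yield a linear system in the 5 coefficients.
Solving, the leading coefficient vanishes, and u(k) = 3k³ - 3k² + 6k.
Then u(4) = 168.

168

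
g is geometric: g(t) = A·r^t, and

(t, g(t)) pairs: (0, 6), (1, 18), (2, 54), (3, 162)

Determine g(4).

486

Consecutive ratio: 18/6 = 3, and 54/18 = 3, so r = 3.
Then A·3^0 = 6 gives A = 6, and g(t) = 6·3^t.
g(4) = 6·3^4 = 486.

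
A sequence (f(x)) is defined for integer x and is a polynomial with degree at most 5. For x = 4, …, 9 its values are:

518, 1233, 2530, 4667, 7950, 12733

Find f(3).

First differences: 715, 1297, 2137, 3283, 4783. Second differences: 582, 840, 1146, 1500. Third differences: 258, 306, 354. Fourth differences: 48, 48.
Level-4 differences are constant, so f has degree 4.
Fitting a degree-4 polynomial gives f(x) = 2x^4 - x³ + 4x² + 2x - 2.
Then f(3) = 175.

175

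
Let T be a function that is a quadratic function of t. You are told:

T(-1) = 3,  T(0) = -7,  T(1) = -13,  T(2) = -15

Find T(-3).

First differences: -10, -6, -2. Second differences: 4, 4.
Level-2 differences are constant, so T has degree 2.
Fitting a degree-2 polynomial gives T(t) = 2t² - 8t - 7.
Then T(-3) = 35.

35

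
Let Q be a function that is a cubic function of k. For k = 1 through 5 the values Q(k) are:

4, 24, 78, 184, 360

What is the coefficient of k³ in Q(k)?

3

Write Q(k) = ak³ + bk² + ck + d; the 5 given values yield a linear system in the 4 coefficients.
Solving, Q(k) = 3k³ - k² + 2k.
The coefficient of k³ is 3.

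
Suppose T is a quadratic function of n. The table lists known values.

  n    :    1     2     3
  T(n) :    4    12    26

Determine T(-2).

Write T(n) = an² + bn + c; the 3 given values yield a linear system in the 3 coefficients.
Solving, T(n) = 3n² - n + 2.
Then T(-2) = 16.

16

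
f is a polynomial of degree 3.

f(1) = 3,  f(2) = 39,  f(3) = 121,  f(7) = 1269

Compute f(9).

2587

Write f(x) = ax³ + bx² + cx + d; the 4 given values yield a linear system in the 4 coefficients.
Solving, f(x) = 3x³ + 5x² - 5.
Then f(9) = 2587.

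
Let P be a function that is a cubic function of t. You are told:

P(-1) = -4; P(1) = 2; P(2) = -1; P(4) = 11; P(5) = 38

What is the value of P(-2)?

-25

Write P(t) = at³ + bt² + ct + d; the 5 given values yield a linear system in the 4 coefficients.
Solving, P(t) = t³ - 4t² + 2t + 3.
Then P(-2) = -25.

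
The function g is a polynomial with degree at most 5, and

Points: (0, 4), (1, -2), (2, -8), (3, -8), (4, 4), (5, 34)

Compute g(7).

First differences: -6, -6, 0, 12, 30. Second differences: 0, 6, 12, 18. Third differences: 6, 6, 6.
Level-3 differences are constant, so g has degree 3.
Fitting a degree-3 polynomial gives g(m) = m³ - 3m² - 4m + 4.
Then g(7) = 172.

172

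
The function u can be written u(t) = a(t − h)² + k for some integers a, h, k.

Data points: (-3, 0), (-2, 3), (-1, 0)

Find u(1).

-24

First differences 3, -3; second difference -6 = 2a, so a = -3.
Expanding, the t-coefficient is −2ah = 6h; matching it to the data gives h = -2, and then k = 3.
So u(t) = -3(t + 2)² + 3.
u(1) = -3·3² + 3 = -24.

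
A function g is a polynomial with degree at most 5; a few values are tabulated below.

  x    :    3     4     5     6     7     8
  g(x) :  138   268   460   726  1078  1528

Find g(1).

First differences: 130, 192, 266, 352, 450. Second differences: 62, 74, 86, 98. Third differences: 12, 12, 12.
Level-3 differences are constant, so g has degree 3.
Fitting a degree-3 polynomial gives g(x) = 2x³ + 7x² + 7x.
Then g(1) = 16.

16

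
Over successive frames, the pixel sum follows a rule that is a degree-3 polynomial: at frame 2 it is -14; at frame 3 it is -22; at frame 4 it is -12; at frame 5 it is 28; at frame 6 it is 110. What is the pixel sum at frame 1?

0

Write the value at x as s(x).
First differences: -8, 10, 40, 82. Second differences: 18, 30, 42. Third differences: 12, 12.
Level-3 differences are constant, so s has degree 3.
Fitting a degree-3 polynomial gives s(x) = 2x³ - 9x² - x + 8.
Then s(1) = 0.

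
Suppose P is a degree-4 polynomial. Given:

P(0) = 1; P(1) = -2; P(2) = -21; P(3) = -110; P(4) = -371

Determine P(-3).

-266

Write P(m) = am^4 + bm³ + cm² + dm + e; the 5 given values yield a linear system in the 5 coefficients.
Solving, P(m) = -2m^4 + 3m³ - 3m² - m + 1.
Then P(-3) = -266.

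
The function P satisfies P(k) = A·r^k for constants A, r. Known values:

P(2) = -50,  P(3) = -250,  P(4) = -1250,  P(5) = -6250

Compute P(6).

Consecutive ratio: -250/(-50) = 5, and -1250/(-250) = 5, so r = 5.
Then A·5^2 = -50 gives A = -2, and P(k) = -2·5^k.
P(6) = -2·5^6 = -31250.

-31250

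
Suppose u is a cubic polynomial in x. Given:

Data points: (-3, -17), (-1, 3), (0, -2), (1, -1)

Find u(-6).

-302

Write u(x) = ax³ + bx² + cx + d; the 4 given values yield a linear system in the 4 coefficients.
Solving, u(x) = 2x³ + 3x² - 4x - 2.
Then u(-6) = -302.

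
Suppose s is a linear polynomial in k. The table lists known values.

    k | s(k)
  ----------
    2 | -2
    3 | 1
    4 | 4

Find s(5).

First differences: 3, 3.
Level-1 differences are constant, so s has degree 1.
Fitting a degree-1 polynomial gives s(k) = 3k - 8.
Then s(5) = 7.

7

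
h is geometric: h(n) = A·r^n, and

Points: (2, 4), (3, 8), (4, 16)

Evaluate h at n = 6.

64

Consecutive ratio: 8/4 = 2, and 16/8 = 2, so r = 2.
Then A·2^2 = 4 gives A = 1, and h(n) = 1·2^n.
h(6) = 1·2^6 = 64.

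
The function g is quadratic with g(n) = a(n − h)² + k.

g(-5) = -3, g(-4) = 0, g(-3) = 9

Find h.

-5

First differences 3, 9; second difference 6 = 2a, so a = 3.
Expanding, the n-coefficient is −2ah = -6h; matching it to the data gives h = -5, and then k = -3.
So g(n) = 3(n + 5)² − 3.
Hence h = -5.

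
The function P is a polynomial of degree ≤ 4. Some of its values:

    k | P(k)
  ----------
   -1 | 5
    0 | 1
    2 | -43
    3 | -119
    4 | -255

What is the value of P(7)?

Write P(k) = ak^4 + bk³ + ck² + dk + e; the 5 given values yield a linear system in the 5 coefficients.
Solving, the leading coefficient vanishes, and P(k) = -3k³ - 3k² - 4k + 1.
Then P(7) = -1203.

-1203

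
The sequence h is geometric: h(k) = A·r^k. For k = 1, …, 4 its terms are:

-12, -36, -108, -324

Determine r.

Consecutive ratio: -36/(-12) = 3, and -108/(-36) = 3, so r = 3.
Then A·3^1 = -12 gives A = -4, and h(k) = -4·3^k.

3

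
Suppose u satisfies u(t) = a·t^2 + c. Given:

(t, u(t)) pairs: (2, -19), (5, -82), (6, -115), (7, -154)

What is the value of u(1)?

From u(2) = -19 and u(5) = -82: 4a + c = -19 and 25a + c = -82.
Subtracting: 21a = -63, so a = -3; then c = -19 − (-3)·4 = -7.
So u(t) = -3t² − 7, and u(1) = -10.

-10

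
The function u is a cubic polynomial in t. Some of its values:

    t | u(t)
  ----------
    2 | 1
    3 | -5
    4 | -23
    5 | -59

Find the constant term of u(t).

1

Write u(t) = at³ + bt² + ct + d; the 4 given values yield a linear system in the 4 coefficients.
Solving, u(t) = -t³ + 3t² - 2t + 1.
The constant term is u(0) = 1.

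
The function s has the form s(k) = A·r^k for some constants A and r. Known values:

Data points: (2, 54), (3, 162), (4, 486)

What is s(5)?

1458

Consecutive ratio: 162/54 = 3, and 486/162 = 3, so r = 3.
Then A·3^2 = 54 gives A = 6, and s(k) = 6·3^k.
s(5) = 6·3^5 = 1458.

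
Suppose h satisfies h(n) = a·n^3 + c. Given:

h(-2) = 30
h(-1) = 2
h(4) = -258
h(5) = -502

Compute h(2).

-34

From h(-2) = 30 and h(-1) = 2: -8a + c = 30 and -1a + c = 2.
Subtracting: 7a = -28, so a = -4; then c = 30 − (-4)·(-8) = -2.
So h(n) = -4n³ − 2, and h(2) = -34.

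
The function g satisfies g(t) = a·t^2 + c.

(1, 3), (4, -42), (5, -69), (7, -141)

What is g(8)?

From g(1) = 3 and g(4) = -42: 1a + c = 3 and 16a + c = -42.
Subtracting: 15a = -45, so a = -3; then c = 3 − (-3)·1 = 6.
So g(t) = -3t² + 6, and g(8) = -186.

-186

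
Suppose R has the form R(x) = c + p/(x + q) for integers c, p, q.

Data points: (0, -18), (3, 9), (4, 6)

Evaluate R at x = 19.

1

(R(x) − c)(x + q) = p for each data point; the three points give a linear system in c and q, then p follows.
Solving: c = 0, q = -1, p = 18, so R(x) = 18/(x − 1).
Then R(19) = 0 + 18/18 = 1.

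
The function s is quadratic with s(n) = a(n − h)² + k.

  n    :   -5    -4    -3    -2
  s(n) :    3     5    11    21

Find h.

First differences 2, 6, 10; second difference 4 = 2a, so a = 2.
Expanding, the n-coefficient is −2ah = -4h; matching it to the data gives h = -5, and then k = 3.
So s(n) = 2(n + 5)² + 3.
Hence h = -5.

-5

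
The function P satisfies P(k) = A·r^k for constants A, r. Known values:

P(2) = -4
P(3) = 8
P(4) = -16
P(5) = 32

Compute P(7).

128

Consecutive ratio: 8/(-4) = -2, and -16/8 = -2, so r = -2.
Then A·(-2)^2 = -4 gives A = -1, and P(k) = -1·(-2)^k.
P(7) = -1·(-2)^7 = 128.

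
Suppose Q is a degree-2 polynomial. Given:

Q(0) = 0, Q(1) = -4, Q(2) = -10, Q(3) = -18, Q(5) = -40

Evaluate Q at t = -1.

Write Q(t) = at² + bt + c; the 5 given values yield a linear system in the 3 coefficients.
Solving, Q(t) = -t² - 3t.
Then Q(-1) = 2.

2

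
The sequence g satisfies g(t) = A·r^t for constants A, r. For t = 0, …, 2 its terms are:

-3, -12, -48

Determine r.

Consecutive ratio: -12/(-3) = 4, and -48/(-12) = 4, so r = 4.
Then A·4^0 = -3 gives A = -3, and g(t) = -3·4^t.

4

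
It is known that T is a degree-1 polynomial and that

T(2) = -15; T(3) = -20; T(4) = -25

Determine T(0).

-5

Write T(x) = ax + b; the 3 given values yield a linear system in the 2 coefficients.
Solving, T(x) = -5x - 5.
Then T(0) = -5.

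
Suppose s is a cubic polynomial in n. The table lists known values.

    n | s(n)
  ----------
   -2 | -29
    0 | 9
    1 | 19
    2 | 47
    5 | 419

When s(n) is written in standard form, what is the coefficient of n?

7

Write s(n) = an³ + bn² + cn + d; the 5 given values yield a linear system in the 4 coefficients.
Solving, s(n) = 3n³ + 7n + 9.
The coefficient of n is 7.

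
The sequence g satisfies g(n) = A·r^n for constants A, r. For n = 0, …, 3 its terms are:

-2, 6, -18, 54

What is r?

Consecutive ratio: 6/(-2) = -3, and -18/6 = -3, so r = -3.
Then A·(-3)^0 = -2 gives A = -2, and g(n) = -2·(-3)^n.

-3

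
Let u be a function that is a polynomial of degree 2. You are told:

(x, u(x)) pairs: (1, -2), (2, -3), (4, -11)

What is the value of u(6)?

-27

Write u(x) = ax² + bx + c; the 3 given values yield a linear system in the 3 coefficients.
Solving, u(x) = -x² + 2x - 3.
Then u(6) = -27.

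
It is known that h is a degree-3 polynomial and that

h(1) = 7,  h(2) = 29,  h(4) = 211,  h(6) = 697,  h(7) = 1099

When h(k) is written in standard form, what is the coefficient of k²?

Write h(k) = ak³ + bk² + ck + d; the 5 given values yield a linear system in the 4 coefficients.
Solving, h(k) = 3k³ + 2k² - 5k + 7.
The coefficient of k² is 2.

2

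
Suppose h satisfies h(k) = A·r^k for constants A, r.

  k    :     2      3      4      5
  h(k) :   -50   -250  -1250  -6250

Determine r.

5

Consecutive ratio: -250/(-50) = 5, and -1250/(-250) = 5, so r = 5.
Then A·5^2 = -50 gives A = -2, and h(k) = -2·5^k.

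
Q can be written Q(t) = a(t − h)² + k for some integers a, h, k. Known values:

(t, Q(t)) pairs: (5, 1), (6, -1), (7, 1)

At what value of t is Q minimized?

First differences -2, 2; second difference 4 = 2a, so a = 2.
Expanding, the t-coefficient is −2ah = -4h; matching it to the data gives h = 6, and then k = -1.
So Q(t) = 2(t − 6)² − 1.
Hence h = 6.

6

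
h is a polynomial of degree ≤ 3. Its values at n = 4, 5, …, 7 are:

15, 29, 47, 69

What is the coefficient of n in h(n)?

First differences: 14, 18, 22. Second differences: 4, 4.
Level-2 differences are constant, so h has degree 2.
Fitting a degree-2 polynomial gives h(n) = 2n² - 4n - 1.
The coefficient of n is -4.

-4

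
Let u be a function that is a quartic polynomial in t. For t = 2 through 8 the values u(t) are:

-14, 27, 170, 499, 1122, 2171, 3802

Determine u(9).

Write u(t) = at^4 + bt³ + ct² + dt + e; the 7 given values yield a linear system in the 5 coefficients.
Solving, u(t) = t^4 - 4t² - 4t - 6.
Then u(9) = 6195.

6195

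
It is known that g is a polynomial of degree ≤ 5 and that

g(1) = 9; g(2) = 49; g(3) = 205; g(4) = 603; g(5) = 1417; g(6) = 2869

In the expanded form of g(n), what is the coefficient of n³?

First differences: 40, 156, 398, 814, 1452. Second differences: 116, 242, 416, 638. Third differences: 126, 174, 222. Fourth differences: 48, 48.
Level-4 differences are constant, so g has degree 4.
Fitting a degree-4 polynomial gives g(n) = 2n^4 + n³ + 2n² - 3n + 7.
The coefficient of n³ is 1.

1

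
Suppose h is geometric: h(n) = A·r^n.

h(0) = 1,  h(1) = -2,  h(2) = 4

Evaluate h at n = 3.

Consecutive ratio: -2/1 = -2, and 4/(-2) = -2, so r = -2.
Then A·(-2)^0 = 1 gives A = 1, and h(n) = 1·(-2)^n.
h(3) = 1·(-2)^3 = -8.

-8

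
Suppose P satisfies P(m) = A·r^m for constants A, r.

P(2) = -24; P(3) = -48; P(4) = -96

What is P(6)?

Consecutive ratio: -48/(-24) = 2, and -96/(-48) = 2, so r = 2.
Then A·2^2 = -24 gives A = -6, and P(m) = -6·2^m.
P(6) = -6·2^6 = -384.

-384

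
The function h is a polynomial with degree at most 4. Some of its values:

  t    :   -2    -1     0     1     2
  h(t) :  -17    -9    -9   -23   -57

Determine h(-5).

-29

First differences: 8, 0, -14, -34. Second differences: -8, -14, -20. Third differences: -6, -6.
Level-3 differences are constant, so h has degree 3.
Fitting a degree-3 polynomial gives h(t) = -t³ - 7t² - 6t - 9.
Then h(-5) = -29.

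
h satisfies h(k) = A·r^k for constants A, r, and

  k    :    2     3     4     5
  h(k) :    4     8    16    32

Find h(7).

128

Consecutive ratio: 8/4 = 2, and 16/8 = 2, so r = 2.
Then A·2^2 = 4 gives A = 1, and h(k) = 1·2^k.
h(7) = 1·2^7 = 128.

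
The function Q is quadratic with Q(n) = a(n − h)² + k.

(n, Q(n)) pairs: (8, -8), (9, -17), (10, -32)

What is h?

First differences -9, -15; second difference -6 = 2a, so a = -3.
Expanding, the n-coefficient is −2ah = 6h; matching it to the data gives h = 7, and then k = -5.
So Q(n) = -3(n − 7)² − 5.
Hence h = 7.

7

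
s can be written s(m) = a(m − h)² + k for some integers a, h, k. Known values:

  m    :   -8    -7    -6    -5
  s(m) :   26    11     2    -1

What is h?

First differences -15, -9, -3; second difference 6 = 2a, so a = 3.
Expanding, the m-coefficient is −2ah = -6h; matching it to the data gives h = -5, and then k = -1.
So s(m) = 3(m + 5)² − 1.
Hence h = -5.

-5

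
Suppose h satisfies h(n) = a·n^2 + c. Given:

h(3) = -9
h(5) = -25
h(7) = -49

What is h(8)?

-64

From h(3) = -9 and h(5) = -25: 9a + c = -9 and 25a + c = -25.
Subtracting: 16a = -16, so a = -1; then c = -9 − (-1)·9 = 0.
So h(n) = -1n² + 0, and h(8) = -64.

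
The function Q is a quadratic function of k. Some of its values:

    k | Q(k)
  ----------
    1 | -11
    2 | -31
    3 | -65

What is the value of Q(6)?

Write Q(k) = ak² + bk + c; the 3 given values yield a linear system in the 3 coefficients.
Solving, Q(k) = -7k² + k - 5.
Then Q(6) = -251.

-251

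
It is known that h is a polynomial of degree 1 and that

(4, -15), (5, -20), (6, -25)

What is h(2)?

Write h(x) = ax + b; the 3 given values yield a linear system in the 2 coefficients.
Solving, h(x) = -5x + 5.
Then h(2) = -5.

-5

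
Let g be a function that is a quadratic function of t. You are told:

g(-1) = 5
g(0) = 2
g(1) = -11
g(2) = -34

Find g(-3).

Write g(t) = at² + bt + c; the 4 given values yield a linear system in the 3 coefficients.
Solving, g(t) = -5t² - 8t + 2.
Then g(-3) = -19.

-19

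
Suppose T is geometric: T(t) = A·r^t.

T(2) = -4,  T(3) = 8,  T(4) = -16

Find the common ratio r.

-2

Consecutive ratio: 8/(-4) = -2, and -16/8 = -2, so r = -2.
Then A·(-2)^2 = -4 gives A = -1, and T(t) = -1·(-2)^t.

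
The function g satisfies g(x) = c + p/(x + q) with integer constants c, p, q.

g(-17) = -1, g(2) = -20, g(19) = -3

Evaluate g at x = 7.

-5

(g(x) − c)(x + q) = p for each data point; the three points give a linear system in c and q, then p follows.
Solving: c = -2, q = -1, p = -18, so g(x) = -2 − 18/(x − 1).
Then g(7) = -2 − 18/6 = -5.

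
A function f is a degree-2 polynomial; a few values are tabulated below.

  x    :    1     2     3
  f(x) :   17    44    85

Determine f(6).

292

Write f(x) = ax² + bx + c; the 3 given values yield a linear system in the 3 coefficients.
Solving, f(x) = 7x² + 6x + 4.
Then f(6) = 292.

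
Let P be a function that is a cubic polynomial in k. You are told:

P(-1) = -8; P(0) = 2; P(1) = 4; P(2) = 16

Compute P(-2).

Write P(k) = ak³ + bk² + ck + d; the 4 given values yield a linear system in the 4 coefficients.
Solving, P(k) = 3k³ - 4k² + 3k + 2.
Then P(-2) = -44.

-44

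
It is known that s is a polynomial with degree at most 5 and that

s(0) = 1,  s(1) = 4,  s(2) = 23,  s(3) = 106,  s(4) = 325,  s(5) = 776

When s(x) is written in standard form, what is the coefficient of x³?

First differences: 3, 19, 83, 219, 451. Second differences: 16, 64, 136, 232. Third differences: 48, 72, 96. Fourth differences: 24, 24.
Level-4 differences are constant, so s has degree 4.
Fitting a degree-4 polynomial gives s(x) = x^4 + 2x³ - 5x² + 5x + 1.
The coefficient of x³ is 2.

2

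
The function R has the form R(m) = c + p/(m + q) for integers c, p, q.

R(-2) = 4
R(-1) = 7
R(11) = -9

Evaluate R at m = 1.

(R(m) − c)(m + q) = p for each data point; the three points give a linear system in c and q, then p follows.
Solving: c = -5, q = -2, p = -36, so R(m) = -5 − 36/(m − 2).
Then R(1) = -5 − 36/(-1) = 31.

31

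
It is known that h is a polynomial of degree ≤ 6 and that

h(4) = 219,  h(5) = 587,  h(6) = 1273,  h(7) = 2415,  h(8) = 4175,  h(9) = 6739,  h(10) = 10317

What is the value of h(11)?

15143

First differences: 368, 686, 1142, 1760, 2564, 3578. Second differences: 318, 456, 618, 804, 1014. Third differences: 138, 162, 186, 210. Fourth differences: 24, 24, 24.
Level-4 differences are constant, so h has degree 4.
Fitting a degree-4 polynomial gives h(t) = t^4 + t³ - 7t² + t + 7.
Then h(11) = 15143.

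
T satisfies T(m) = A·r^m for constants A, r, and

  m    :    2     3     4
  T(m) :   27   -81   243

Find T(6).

2187

Consecutive ratio: -81/27 = -3, and 243/(-81) = -3, so r = -3.
Then A·(-3)^2 = 27 gives A = 3, and T(m) = 3·(-3)^m.
T(6) = 3·(-3)^6 = 2187.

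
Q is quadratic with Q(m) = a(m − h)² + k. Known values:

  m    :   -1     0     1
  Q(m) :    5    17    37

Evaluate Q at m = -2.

1

First differences 12, 20; second difference 8 = 2a, so a = 4.
Expanding, the m-coefficient is −2ah = -8h; matching it to the data gives h = -2, and then k = 1.
So Q(m) = 4(m + 2)² + 1.
Q(-2) = 4·0² + 1 = 1.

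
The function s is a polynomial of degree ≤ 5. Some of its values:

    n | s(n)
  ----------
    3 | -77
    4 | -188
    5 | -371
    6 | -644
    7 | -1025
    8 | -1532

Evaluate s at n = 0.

4

First differences: -111, -183, -273, -381, -507. Second differences: -72, -90, -108, -126. Third differences: -18, -18, -18.
Level-3 differences are constant, so s has degree 3.
Fitting a degree-3 polynomial gives s(n) = -3n³ + 4.
Then s(0) = 4.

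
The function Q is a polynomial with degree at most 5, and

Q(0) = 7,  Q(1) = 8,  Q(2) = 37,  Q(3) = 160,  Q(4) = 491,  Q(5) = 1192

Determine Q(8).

7855

First differences: 1, 29, 123, 331, 701. Second differences: 28, 94, 208, 370. Third differences: 66, 114, 162. Fourth differences: 48, 48.
Level-4 differences are constant, so Q has degree 4.
Fitting a degree-4 polynomial gives Q(m) = 2m^4 - m³ + 3m² - 3m + 7.
Then Q(8) = 7855.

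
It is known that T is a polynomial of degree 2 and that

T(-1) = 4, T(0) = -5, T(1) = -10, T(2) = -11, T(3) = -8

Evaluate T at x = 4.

-1

First differences: -9, -5, -1, 3. Second differences: 4, 4, 4.
Level-2 differences are constant, so T has degree 2.
Extending the table by one column gives the next first difference 7, so T(4) = -8 + 7 = -1.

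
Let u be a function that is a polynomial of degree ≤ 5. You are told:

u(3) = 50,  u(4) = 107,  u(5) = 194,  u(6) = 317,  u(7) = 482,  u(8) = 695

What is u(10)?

1289

Write u(t) = at^5 + bt^4 + ct³ + dt² + et + p; the 6 given values yield a linear system in the 6 coefficients.
Solving, the top 2 coefficients vanish, and u(t) = t³ + 3t² - t - 1.
Then u(10) = 1289.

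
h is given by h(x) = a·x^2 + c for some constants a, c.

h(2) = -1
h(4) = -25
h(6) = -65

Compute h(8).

-121

From h(2) = -1 and h(4) = -25: 4a + c = -1 and 16a + c = -25.
Subtracting: 12a = -24, so a = -2; then c = -1 − (-2)·4 = 7.
So h(x) = -2x² + 7, and h(8) = -121.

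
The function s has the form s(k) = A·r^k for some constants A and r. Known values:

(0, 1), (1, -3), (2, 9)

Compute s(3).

-27

Consecutive ratio: -3/1 = -3, and 9/(-3) = -3, so r = -3.
Then A·(-3)^0 = 1 gives A = 1, and s(k) = 1·(-3)^k.
s(3) = 1·(-3)^3 = -27.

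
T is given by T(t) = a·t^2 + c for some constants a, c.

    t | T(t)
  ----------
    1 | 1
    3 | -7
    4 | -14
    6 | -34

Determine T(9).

From T(1) = 1 and T(3) = -7: 1a + c = 1 and 9a + c = -7.
Subtracting: 8a = -8, so a = -1; then c = 1 − (-1)·1 = 2.
So T(t) = -1t² + 2, and T(9) = -79.

-79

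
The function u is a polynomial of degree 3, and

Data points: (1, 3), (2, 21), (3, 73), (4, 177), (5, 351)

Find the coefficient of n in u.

0

First differences: 18, 52, 104, 174. Second differences: 34, 52, 70. Third differences: 18, 18.
Level-3 differences are constant, so u has degree 3.
Fitting a degree-3 polynomial gives u(n) = 3n³ - n² + 1.
The coefficient of n is 0.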